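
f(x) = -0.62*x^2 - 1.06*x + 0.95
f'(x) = -1.24*x - 1.06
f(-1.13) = 1.36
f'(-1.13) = 0.34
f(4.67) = -17.52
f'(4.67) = -6.85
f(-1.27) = 1.30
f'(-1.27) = 0.51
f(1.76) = -2.84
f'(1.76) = -3.24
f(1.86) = -3.17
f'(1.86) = -3.37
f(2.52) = -5.66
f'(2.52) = -4.18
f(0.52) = 0.23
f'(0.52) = -1.70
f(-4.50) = -6.84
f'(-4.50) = 4.52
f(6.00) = -27.73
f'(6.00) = -8.50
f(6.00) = -27.73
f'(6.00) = -8.50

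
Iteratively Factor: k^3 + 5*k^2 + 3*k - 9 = (k - 1)*(k^2 + 6*k + 9) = (k - 1)*(k + 3)*(k + 3)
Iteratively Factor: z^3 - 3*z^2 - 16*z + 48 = (z + 4)*(z^2 - 7*z + 12) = (z - 4)*(z + 4)*(z - 3)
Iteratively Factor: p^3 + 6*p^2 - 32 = (p + 4)*(p^2 + 2*p - 8) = (p - 2)*(p + 4)*(p + 4)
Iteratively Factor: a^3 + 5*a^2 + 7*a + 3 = (a + 3)*(a^2 + 2*a + 1) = (a + 1)*(a + 3)*(a + 1)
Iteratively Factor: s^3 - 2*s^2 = (s)*(s^2 - 2*s) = s^2*(s - 2)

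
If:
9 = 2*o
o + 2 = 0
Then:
No Solution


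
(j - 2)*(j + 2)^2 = j^3 + 2*j^2 - 4*j - 8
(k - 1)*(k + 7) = k^2 + 6*k - 7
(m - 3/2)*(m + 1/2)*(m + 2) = m^3 + m^2 - 11*m/4 - 3/2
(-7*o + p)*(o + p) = -7*o^2 - 6*o*p + p^2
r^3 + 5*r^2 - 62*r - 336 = (r - 8)*(r + 6)*(r + 7)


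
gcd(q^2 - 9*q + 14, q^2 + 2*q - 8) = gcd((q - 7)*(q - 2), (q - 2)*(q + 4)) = q - 2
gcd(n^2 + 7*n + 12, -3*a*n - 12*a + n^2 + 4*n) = n + 4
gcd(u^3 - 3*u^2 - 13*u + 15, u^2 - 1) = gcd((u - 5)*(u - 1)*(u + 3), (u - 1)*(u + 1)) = u - 1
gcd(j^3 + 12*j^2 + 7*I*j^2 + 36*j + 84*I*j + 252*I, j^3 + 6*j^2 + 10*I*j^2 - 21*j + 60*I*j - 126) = j^2 + j*(6 + 7*I) + 42*I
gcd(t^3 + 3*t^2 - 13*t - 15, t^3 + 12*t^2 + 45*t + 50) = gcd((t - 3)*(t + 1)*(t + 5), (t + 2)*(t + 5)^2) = t + 5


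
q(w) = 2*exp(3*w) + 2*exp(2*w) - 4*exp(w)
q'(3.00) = 50151.88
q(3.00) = 16932.68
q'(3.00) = 50151.88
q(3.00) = 16932.68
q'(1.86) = 1729.79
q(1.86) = 586.98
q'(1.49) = 585.14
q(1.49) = 196.34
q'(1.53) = 657.80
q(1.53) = 221.17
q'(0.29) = 16.12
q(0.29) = 3.00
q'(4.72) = 8517493.40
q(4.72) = 2847253.16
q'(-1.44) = -0.64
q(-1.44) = -0.81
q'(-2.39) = -0.33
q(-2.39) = -0.35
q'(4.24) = 2025205.26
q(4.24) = 678094.97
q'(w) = 6*exp(3*w) + 4*exp(2*w) - 4*exp(w)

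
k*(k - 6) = k^2 - 6*k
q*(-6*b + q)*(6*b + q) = -36*b^2*q + q^3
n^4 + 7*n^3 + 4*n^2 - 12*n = n*(n - 1)*(n + 2)*(n + 6)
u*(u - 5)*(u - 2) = u^3 - 7*u^2 + 10*u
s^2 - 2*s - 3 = (s - 3)*(s + 1)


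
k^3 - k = k*(k - 1)*(k + 1)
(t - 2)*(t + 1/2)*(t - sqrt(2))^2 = t^4 - 2*sqrt(2)*t^3 - 3*t^3/2 + t^2 + 3*sqrt(2)*t^2 - 3*t + 2*sqrt(2)*t - 2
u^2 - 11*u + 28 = (u - 7)*(u - 4)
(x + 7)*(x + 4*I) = x^2 + 7*x + 4*I*x + 28*I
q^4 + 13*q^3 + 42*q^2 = q^2*(q + 6)*(q + 7)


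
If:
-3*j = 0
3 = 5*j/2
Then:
No Solution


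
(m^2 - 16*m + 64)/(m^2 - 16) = (m^2 - 16*m + 64)/(m^2 - 16)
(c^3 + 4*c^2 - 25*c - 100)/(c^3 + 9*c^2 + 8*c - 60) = (c^2 - c - 20)/(c^2 + 4*c - 12)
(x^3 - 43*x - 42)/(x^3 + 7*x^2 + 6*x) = (x - 7)/x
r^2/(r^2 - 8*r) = r/(r - 8)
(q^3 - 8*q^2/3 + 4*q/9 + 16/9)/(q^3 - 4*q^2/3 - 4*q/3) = (q - 4/3)/q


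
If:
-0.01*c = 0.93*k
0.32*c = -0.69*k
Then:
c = 0.00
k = 0.00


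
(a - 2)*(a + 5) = a^2 + 3*a - 10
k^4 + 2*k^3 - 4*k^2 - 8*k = k*(k - 2)*(k + 2)^2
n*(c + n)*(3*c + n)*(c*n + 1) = 3*c^3*n^2 + 4*c^2*n^3 + 3*c^2*n + c*n^4 + 4*c*n^2 + n^3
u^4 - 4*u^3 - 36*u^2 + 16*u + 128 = (u - 8)*(u - 2)*(u + 2)*(u + 4)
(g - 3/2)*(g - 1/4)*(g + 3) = g^3 + 5*g^2/4 - 39*g/8 + 9/8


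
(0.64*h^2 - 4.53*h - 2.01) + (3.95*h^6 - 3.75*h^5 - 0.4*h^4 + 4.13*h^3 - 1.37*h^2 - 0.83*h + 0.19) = 3.95*h^6 - 3.75*h^5 - 0.4*h^4 + 4.13*h^3 - 0.73*h^2 - 5.36*h - 1.82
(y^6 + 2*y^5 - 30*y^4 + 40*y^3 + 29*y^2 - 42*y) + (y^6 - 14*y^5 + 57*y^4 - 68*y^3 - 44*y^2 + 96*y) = 2*y^6 - 12*y^5 + 27*y^4 - 28*y^3 - 15*y^2 + 54*y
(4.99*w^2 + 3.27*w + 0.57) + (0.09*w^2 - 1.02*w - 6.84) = 5.08*w^2 + 2.25*w - 6.27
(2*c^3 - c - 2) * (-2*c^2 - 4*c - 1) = -4*c^5 - 8*c^4 + 8*c^2 + 9*c + 2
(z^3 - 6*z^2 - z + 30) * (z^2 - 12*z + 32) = z^5 - 18*z^4 + 103*z^3 - 150*z^2 - 392*z + 960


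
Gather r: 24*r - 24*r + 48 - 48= 0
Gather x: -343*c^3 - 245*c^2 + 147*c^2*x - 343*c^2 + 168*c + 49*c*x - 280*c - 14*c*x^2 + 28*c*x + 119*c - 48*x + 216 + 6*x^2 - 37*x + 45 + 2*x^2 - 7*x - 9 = -343*c^3 - 588*c^2 + 7*c + x^2*(8 - 14*c) + x*(147*c^2 + 77*c - 92) + 252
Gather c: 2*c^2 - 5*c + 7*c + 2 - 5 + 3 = 2*c^2 + 2*c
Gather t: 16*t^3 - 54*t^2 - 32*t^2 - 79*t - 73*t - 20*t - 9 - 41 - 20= 16*t^3 - 86*t^2 - 172*t - 70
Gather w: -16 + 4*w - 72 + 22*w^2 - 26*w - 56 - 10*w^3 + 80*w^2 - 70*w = -10*w^3 + 102*w^2 - 92*w - 144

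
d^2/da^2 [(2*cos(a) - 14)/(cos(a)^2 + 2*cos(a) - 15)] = 2*(-9*(1 - cos(2*a))^2*cos(a)/4 + 15*(1 - cos(2*a))^2/2 - 43*cos(a) + 218*cos(2*a) - 27*cos(3*a)/2 + cos(5*a)/2 - 18)/((cos(a) - 3)^3*(cos(a) + 5)^3)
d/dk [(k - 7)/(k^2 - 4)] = (k^2 - 2*k*(k - 7) - 4)/(k^2 - 4)^2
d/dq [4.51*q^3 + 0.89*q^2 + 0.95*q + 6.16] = 13.53*q^2 + 1.78*q + 0.95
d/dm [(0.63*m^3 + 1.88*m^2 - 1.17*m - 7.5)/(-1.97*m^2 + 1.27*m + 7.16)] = (-1.2411*m^4 + 1.6002*m^3 + 13.6151*m^2 - 2.6284*m + 1.1478)/(3.8809*m^4 - 5.0038*m^3 - 26.5975*m^2 + 18.1864*m + 51.2656)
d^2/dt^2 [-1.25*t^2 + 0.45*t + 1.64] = -2.50000000000000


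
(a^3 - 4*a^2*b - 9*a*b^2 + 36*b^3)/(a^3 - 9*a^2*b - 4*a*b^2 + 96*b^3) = (a - 3*b)/(a - 8*b)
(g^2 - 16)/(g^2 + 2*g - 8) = (g - 4)/(g - 2)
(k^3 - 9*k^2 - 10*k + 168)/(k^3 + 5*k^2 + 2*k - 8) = (k^2 - 13*k + 42)/(k^2 + k - 2)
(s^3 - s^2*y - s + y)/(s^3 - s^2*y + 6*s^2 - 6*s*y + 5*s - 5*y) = (s - 1)/(s + 5)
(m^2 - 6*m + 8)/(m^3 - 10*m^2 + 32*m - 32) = 1/(m - 4)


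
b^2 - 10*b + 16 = (b - 8)*(b - 2)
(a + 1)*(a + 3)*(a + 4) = a^3 + 8*a^2 + 19*a + 12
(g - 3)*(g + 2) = g^2 - g - 6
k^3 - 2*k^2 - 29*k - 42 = (k - 7)*(k + 2)*(k + 3)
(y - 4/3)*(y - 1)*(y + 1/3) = y^3 - 2*y^2 + 5*y/9 + 4/9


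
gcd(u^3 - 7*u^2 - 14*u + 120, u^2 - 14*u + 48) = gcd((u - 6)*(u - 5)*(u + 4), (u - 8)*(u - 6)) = u - 6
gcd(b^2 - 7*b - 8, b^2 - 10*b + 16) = b - 8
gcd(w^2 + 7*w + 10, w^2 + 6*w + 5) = w + 5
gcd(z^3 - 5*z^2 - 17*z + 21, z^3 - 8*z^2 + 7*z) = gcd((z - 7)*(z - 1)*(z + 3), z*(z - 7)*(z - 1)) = z^2 - 8*z + 7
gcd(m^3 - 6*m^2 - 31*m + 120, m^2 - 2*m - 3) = m - 3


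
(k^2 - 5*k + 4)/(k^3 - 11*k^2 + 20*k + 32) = (k - 1)/(k^2 - 7*k - 8)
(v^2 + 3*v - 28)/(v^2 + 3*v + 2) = (v^2 + 3*v - 28)/(v^2 + 3*v + 2)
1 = 1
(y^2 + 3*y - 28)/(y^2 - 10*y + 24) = (y + 7)/(y - 6)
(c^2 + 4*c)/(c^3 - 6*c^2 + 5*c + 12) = c*(c + 4)/(c^3 - 6*c^2 + 5*c + 12)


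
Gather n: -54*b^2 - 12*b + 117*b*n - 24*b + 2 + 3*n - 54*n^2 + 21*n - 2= -54*b^2 - 36*b - 54*n^2 + n*(117*b + 24)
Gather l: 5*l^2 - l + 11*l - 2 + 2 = 5*l^2 + 10*l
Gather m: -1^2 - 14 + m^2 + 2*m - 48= m^2 + 2*m - 63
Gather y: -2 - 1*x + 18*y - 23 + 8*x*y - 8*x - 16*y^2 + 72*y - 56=-9*x - 16*y^2 + y*(8*x + 90) - 81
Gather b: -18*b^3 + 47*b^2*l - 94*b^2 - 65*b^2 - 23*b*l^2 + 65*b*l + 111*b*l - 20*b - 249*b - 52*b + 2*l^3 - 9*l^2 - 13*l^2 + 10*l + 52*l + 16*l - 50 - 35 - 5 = -18*b^3 + b^2*(47*l - 159) + b*(-23*l^2 + 176*l - 321) + 2*l^3 - 22*l^2 + 78*l - 90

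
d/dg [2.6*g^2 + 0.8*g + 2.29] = 5.2*g + 0.8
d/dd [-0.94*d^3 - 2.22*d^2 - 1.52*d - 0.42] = -2.82*d^2 - 4.44*d - 1.52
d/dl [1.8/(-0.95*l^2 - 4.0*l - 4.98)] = (3.42*l + 7.2)/(0.95*l^2 + 4.0*l + 4.98)^2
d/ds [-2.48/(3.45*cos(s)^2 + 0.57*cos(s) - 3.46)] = -(17.112*cos(s) + 1.4136)*sin(s)/(3.45*cos(s)^2 + 0.57*cos(s) - 3.46)^2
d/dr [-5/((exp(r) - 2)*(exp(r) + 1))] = (10*exp(r) - 5)/(4*(exp(r) - 2)^2*cosh(r/2)^2)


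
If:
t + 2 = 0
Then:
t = -2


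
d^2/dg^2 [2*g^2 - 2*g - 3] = 4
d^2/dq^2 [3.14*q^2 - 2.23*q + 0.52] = 6.28000000000000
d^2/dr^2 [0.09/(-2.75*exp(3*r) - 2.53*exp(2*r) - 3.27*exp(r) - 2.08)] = ((2.2275*exp(2*r) + 0.9108*exp(r) + 0.2943)*(2.75*exp(3*r) + 2.53*exp(2*r) + 3.27*exp(r) + 2.08) - 0.09*(8.25*exp(2*r) + 5.06*exp(r) + 3.27)*(16.5*exp(2*r) + 10.12*exp(r) + 6.54)*exp(r))*exp(r)/(2.75*exp(3*r) + 2.53*exp(2*r) + 3.27*exp(r) + 2.08)^3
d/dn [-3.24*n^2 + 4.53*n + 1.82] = 4.53 - 6.48*n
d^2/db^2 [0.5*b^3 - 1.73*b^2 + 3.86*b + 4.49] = 3.0*b - 3.46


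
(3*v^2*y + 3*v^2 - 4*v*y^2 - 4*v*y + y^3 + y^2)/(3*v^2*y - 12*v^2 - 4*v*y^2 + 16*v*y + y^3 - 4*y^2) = (y + 1)/(y - 4)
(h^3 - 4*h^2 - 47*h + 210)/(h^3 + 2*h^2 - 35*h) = (h - 6)/h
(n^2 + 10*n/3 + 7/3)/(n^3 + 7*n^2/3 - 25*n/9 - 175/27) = 9*(n + 1)/(9*n^2 - 25)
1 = 1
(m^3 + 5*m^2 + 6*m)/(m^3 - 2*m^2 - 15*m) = (m + 2)/(m - 5)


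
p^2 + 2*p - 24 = (p - 4)*(p + 6)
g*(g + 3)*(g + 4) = g^3 + 7*g^2 + 12*g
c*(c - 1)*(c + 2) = c^3 + c^2 - 2*c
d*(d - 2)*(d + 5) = d^3 + 3*d^2 - 10*d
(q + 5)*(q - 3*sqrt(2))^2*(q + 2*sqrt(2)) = q^4 - 4*sqrt(2)*q^3 + 5*q^3 - 20*sqrt(2)*q^2 - 6*q^2 - 30*q + 36*sqrt(2)*q + 180*sqrt(2)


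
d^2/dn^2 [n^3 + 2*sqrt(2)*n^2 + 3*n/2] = 6*n + 4*sqrt(2)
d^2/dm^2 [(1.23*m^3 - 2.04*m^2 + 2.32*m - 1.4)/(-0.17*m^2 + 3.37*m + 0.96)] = (5.55111512312578e-17*m^5 + 8.88178419700125e-16*m^4 - 26.13611*m^3 - 21.635448*m^2 - 13.885512*m + 51.027736)/(0.004913*m^6 - 0.292179*m^5 + 5.708787*m^4 - 34.972849*m^3 - 32.237856*m^2 - 9.317376*m - 0.884736)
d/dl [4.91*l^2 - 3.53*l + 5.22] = 9.82*l - 3.53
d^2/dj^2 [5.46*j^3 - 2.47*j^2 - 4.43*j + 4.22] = 32.76*j - 4.94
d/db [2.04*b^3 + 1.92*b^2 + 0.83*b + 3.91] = 6.12*b^2 + 3.84*b + 0.83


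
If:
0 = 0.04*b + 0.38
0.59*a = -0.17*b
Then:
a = 2.74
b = -9.50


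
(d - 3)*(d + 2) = d^2 - d - 6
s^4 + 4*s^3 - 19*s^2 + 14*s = s*(s - 2)*(s - 1)*(s + 7)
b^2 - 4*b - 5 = (b - 5)*(b + 1)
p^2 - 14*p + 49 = (p - 7)^2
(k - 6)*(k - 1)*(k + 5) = k^3 - 2*k^2 - 29*k + 30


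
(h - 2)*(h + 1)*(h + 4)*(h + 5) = h^4 + 8*h^3 + 9*h^2 - 38*h - 40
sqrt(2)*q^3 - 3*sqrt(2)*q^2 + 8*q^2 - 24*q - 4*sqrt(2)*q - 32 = (q - 4)*(q + 4*sqrt(2))*(sqrt(2)*q + sqrt(2))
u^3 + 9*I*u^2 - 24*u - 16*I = (u + I)*(u + 4*I)^2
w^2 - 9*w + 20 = (w - 5)*(w - 4)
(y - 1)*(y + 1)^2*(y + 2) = y^4 + 3*y^3 + y^2 - 3*y - 2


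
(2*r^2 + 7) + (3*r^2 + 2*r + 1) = 5*r^2 + 2*r + 8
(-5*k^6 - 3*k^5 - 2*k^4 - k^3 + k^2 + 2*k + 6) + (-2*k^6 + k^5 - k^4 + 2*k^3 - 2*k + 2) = -7*k^6 - 2*k^5 - 3*k^4 + k^3 + k^2 + 8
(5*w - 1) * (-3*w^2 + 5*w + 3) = -15*w^3 + 28*w^2 + 10*w - 3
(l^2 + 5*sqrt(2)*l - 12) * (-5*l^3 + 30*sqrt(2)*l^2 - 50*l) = -5*l^5 + 5*sqrt(2)*l^4 + 310*l^3 - 610*sqrt(2)*l^2 + 600*l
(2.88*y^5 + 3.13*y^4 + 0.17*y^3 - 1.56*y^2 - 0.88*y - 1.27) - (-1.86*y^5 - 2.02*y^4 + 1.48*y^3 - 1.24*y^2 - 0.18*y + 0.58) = 4.74*y^5 + 5.15*y^4 - 1.31*y^3 - 0.32*y^2 - 0.7*y - 1.85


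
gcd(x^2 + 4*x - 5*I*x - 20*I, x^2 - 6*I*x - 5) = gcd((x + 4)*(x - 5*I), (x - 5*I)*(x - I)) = x - 5*I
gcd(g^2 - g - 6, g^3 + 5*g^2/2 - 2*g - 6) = g + 2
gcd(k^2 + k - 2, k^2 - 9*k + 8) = k - 1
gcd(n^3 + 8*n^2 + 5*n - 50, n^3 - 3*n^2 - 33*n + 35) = n + 5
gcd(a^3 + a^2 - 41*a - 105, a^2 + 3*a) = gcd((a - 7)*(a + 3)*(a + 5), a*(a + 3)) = a + 3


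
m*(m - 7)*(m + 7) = m^3 - 49*m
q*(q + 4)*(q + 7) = q^3 + 11*q^2 + 28*q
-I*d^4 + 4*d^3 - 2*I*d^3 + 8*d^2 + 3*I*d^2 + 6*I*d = d*(d + 2)*(d + 3*I)*(-I*d + 1)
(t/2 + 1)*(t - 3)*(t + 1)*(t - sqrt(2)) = t^4/2 - sqrt(2)*t^3/2 - 7*t^2/2 - 3*t + 7*sqrt(2)*t/2 + 3*sqrt(2)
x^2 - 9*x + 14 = (x - 7)*(x - 2)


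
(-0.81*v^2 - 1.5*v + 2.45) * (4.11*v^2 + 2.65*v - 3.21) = -3.3291*v^4 - 8.3115*v^3 + 8.6946*v^2 + 11.3075*v - 7.8645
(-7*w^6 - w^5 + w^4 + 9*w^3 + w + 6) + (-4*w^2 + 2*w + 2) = -7*w^6 - w^5 + w^4 + 9*w^3 - 4*w^2 + 3*w + 8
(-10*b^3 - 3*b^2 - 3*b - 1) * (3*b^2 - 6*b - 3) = -30*b^5 + 51*b^4 + 39*b^3 + 24*b^2 + 15*b + 3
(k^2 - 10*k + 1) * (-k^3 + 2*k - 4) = -k^5 + 10*k^4 + k^3 - 24*k^2 + 42*k - 4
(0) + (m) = m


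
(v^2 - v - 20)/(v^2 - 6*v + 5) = (v + 4)/(v - 1)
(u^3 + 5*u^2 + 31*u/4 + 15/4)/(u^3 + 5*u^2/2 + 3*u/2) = (u + 5/2)/u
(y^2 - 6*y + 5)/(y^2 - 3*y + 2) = (y - 5)/(y - 2)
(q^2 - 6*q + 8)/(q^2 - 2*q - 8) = (q - 2)/(q + 2)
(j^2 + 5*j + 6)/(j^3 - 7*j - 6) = (j + 3)/(j^2 - 2*j - 3)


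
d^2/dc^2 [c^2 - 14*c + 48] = 2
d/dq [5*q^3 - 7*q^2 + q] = 15*q^2 - 14*q + 1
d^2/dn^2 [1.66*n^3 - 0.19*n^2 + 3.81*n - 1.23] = 9.96*n - 0.38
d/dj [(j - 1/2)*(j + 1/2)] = 2*j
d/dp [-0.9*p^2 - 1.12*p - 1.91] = -1.8*p - 1.12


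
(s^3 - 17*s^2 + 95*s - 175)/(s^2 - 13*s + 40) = (s^2 - 12*s + 35)/(s - 8)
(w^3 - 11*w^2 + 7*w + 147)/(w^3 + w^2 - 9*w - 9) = (w^2 - 14*w + 49)/(w^2 - 2*w - 3)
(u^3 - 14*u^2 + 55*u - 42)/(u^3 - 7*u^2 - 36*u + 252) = (u - 1)/(u + 6)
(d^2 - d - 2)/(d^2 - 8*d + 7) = (d^2 - d - 2)/(d^2 - 8*d + 7)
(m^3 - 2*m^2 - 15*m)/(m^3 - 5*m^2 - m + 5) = m*(m + 3)/(m^2 - 1)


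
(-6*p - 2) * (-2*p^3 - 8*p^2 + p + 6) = 12*p^4 + 52*p^3 + 10*p^2 - 38*p - 12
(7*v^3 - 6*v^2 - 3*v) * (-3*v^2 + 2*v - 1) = -21*v^5 + 32*v^4 - 10*v^3 + 3*v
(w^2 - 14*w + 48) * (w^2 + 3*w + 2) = w^4 - 11*w^3 + 8*w^2 + 116*w + 96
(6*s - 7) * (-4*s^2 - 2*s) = -24*s^3 + 16*s^2 + 14*s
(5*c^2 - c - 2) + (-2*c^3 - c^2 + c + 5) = -2*c^3 + 4*c^2 + 3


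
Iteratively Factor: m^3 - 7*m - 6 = (m + 2)*(m^2 - 2*m - 3) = (m + 1)*(m + 2)*(m - 3)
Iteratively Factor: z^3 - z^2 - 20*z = (z - 5)*(z^2 + 4*z) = (z - 5)*(z + 4)*(z)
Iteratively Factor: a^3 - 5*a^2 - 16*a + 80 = (a - 5)*(a^2 - 16) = (a - 5)*(a - 4)*(a + 4)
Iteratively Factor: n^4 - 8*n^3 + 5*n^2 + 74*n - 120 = (n + 3)*(n^3 - 11*n^2 + 38*n - 40) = (n - 2)*(n + 3)*(n^2 - 9*n + 20) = (n - 5)*(n - 2)*(n + 3)*(n - 4)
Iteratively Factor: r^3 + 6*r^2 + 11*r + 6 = (r + 2)*(r^2 + 4*r + 3) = (r + 1)*(r + 2)*(r + 3)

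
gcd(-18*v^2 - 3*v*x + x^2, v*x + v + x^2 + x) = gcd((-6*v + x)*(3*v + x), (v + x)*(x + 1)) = 1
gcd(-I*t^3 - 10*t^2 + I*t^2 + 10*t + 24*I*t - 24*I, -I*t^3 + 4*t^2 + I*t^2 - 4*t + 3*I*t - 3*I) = t - 1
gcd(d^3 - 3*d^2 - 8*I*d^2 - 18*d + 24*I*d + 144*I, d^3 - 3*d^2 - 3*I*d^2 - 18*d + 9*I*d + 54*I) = d^2 - 3*d - 18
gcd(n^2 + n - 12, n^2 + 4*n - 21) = n - 3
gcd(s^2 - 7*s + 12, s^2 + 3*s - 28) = s - 4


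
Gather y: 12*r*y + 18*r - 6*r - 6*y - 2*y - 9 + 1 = 12*r + y*(12*r - 8) - 8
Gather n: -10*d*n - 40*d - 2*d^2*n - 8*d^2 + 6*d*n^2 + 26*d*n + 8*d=-8*d^2 + 6*d*n^2 - 32*d + n*(-2*d^2 + 16*d)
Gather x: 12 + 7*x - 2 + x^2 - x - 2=x^2 + 6*x + 8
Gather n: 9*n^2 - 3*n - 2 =9*n^2 - 3*n - 2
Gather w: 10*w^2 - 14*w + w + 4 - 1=10*w^2 - 13*w + 3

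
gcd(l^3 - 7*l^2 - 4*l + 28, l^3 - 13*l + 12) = 1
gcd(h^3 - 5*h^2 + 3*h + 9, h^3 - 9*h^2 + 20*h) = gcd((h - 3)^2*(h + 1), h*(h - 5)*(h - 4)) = 1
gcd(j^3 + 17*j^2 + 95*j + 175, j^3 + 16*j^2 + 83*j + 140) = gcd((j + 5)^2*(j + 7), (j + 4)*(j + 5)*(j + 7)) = j^2 + 12*j + 35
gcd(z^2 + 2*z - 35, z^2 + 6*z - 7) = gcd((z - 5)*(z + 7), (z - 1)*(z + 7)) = z + 7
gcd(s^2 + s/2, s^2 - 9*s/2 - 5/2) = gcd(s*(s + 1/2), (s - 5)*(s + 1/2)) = s + 1/2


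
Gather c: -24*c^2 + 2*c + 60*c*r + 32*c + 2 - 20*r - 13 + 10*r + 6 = -24*c^2 + c*(60*r + 34) - 10*r - 5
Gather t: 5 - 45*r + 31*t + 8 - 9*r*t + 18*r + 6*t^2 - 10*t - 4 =-27*r + 6*t^2 + t*(21 - 9*r) + 9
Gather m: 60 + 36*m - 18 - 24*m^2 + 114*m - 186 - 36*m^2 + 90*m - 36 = -60*m^2 + 240*m - 180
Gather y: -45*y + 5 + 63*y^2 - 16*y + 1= 63*y^2 - 61*y + 6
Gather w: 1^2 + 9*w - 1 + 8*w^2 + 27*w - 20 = 8*w^2 + 36*w - 20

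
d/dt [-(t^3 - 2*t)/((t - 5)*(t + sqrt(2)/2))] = 2*(2*t*(t - 5)*(t^2 - 2) + t*(2*t + sqrt(2))*(t^2 - 2) + (2 - 3*t^2)*(t - 5)*(2*t + sqrt(2)))/((t - 5)^2*(2*t + sqrt(2))^2)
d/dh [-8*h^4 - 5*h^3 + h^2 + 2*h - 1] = -32*h^3 - 15*h^2 + 2*h + 2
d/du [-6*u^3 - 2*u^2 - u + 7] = -18*u^2 - 4*u - 1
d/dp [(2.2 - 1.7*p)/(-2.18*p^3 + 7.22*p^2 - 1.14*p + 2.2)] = (-7.412*p^3 + 26.662*p^2 - 31.768*p - 1.232)/(4.7524*p^6 - 31.4792*p^5 + 57.0988*p^4 - 26.0536*p^3 + 33.0676*p^2 - 5.016*p + 4.84)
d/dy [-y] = -1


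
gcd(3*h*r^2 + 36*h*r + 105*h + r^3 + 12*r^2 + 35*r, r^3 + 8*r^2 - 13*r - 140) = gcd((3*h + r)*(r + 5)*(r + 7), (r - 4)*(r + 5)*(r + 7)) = r^2 + 12*r + 35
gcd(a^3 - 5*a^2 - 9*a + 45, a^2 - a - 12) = a + 3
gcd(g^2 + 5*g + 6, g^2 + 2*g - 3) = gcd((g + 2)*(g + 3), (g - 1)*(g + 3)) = g + 3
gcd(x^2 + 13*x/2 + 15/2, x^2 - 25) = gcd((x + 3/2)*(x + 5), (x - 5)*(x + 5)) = x + 5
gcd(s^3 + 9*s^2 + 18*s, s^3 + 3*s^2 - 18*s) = s^2 + 6*s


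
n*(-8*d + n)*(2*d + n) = -16*d^2*n - 6*d*n^2 + n^3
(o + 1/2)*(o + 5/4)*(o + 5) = o^3 + 27*o^2/4 + 75*o/8 + 25/8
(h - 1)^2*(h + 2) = h^3 - 3*h + 2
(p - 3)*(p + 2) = p^2 - p - 6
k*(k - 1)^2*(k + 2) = k^4 - 3*k^2 + 2*k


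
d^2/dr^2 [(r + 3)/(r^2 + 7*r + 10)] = 2*((r + 3)*(2*r + 7)^2 - (3*r + 10)*(r^2 + 7*r + 10))/(r^2 + 7*r + 10)^3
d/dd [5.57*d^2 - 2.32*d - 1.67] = 11.14*d - 2.32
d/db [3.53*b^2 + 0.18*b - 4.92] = 7.06*b + 0.18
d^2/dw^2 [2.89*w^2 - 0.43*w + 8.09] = 5.78000000000000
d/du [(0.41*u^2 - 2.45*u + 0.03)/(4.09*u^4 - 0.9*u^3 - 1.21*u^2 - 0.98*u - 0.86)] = (-3.3538*u^5 + 30.4305*u^4 - 4.9008*u^3 - 3.2853*u^2 - 0.6326*u + 2.1364)/(16.7281*u^8 - 7.362*u^7 - 9.0878*u^6 - 5.8384*u^5 - 3.8067*u^4 + 3.9196*u^3 + 3.0416*u^2 + 1.6856*u + 0.7396)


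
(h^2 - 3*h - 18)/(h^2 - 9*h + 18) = (h + 3)/(h - 3)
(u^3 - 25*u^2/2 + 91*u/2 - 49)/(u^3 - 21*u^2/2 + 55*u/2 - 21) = (2*u - 7)/(2*u - 3)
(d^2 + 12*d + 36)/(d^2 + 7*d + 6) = (d + 6)/(d + 1)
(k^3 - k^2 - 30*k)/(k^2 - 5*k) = (k^2 - k - 30)/(k - 5)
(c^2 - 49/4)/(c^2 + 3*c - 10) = (c^2 - 49/4)/(c^2 + 3*c - 10)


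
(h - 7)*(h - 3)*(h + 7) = h^3 - 3*h^2 - 49*h + 147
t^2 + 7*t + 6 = (t + 1)*(t + 6)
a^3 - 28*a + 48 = (a - 4)*(a - 2)*(a + 6)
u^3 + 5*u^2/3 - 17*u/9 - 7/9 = (u - 1)*(u + 1/3)*(u + 7/3)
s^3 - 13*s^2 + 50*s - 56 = (s - 7)*(s - 4)*(s - 2)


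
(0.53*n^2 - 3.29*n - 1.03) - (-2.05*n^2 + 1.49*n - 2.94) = 2.58*n^2 - 4.78*n + 1.91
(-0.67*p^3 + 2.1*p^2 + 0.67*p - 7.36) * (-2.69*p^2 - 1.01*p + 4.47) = 1.8023*p^5 - 4.9723*p^4 - 6.9182*p^3 + 28.5087*p^2 + 10.4285*p - 32.8992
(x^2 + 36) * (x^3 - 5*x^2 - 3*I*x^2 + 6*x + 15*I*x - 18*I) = x^5 - 5*x^4 - 3*I*x^4 + 42*x^3 + 15*I*x^3 - 180*x^2 - 126*I*x^2 + 216*x + 540*I*x - 648*I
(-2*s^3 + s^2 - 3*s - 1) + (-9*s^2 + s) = -2*s^3 - 8*s^2 - 2*s - 1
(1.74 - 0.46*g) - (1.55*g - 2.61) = 4.35 - 2.01*g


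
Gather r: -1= -1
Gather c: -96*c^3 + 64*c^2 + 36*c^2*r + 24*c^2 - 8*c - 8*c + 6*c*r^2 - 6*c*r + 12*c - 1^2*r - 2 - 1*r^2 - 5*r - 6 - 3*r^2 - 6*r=-96*c^3 + c^2*(36*r + 88) + c*(6*r^2 - 6*r - 4) - 4*r^2 - 12*r - 8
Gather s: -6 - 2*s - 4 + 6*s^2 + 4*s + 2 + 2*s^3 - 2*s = 2*s^3 + 6*s^2 - 8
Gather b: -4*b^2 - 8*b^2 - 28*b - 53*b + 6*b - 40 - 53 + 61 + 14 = -12*b^2 - 75*b - 18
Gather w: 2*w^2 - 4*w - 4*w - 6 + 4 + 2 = 2*w^2 - 8*w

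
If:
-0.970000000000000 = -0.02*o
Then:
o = 48.50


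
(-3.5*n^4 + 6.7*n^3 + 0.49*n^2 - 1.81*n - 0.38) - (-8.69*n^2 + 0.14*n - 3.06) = -3.5*n^4 + 6.7*n^3 + 9.18*n^2 - 1.95*n + 2.68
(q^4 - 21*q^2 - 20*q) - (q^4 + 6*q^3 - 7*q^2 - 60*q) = -6*q^3 - 14*q^2 + 40*q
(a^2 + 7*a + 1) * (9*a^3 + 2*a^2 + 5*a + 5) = 9*a^5 + 65*a^4 + 28*a^3 + 42*a^2 + 40*a + 5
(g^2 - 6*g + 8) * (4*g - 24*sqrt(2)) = 4*g^3 - 24*sqrt(2)*g^2 - 24*g^2 + 32*g + 144*sqrt(2)*g - 192*sqrt(2)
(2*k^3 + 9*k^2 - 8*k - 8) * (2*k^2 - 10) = 4*k^5 + 18*k^4 - 36*k^3 - 106*k^2 + 80*k + 80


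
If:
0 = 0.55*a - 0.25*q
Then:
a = 0.454545454545455*q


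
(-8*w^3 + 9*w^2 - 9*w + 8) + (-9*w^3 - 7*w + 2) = -17*w^3 + 9*w^2 - 16*w + 10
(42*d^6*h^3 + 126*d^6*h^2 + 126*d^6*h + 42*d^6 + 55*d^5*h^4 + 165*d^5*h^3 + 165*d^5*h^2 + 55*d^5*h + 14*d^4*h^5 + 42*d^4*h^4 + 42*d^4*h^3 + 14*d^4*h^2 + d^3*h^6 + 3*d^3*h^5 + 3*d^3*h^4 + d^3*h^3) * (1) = 42*d^6*h^3 + 126*d^6*h^2 + 126*d^6*h + 42*d^6 + 55*d^5*h^4 + 165*d^5*h^3 + 165*d^5*h^2 + 55*d^5*h + 14*d^4*h^5 + 42*d^4*h^4 + 42*d^4*h^3 + 14*d^4*h^2 + d^3*h^6 + 3*d^3*h^5 + 3*d^3*h^4 + d^3*h^3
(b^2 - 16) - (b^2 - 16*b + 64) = 16*b - 80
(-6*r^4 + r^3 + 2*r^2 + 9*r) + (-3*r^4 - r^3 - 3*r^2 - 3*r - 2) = -9*r^4 - r^2 + 6*r - 2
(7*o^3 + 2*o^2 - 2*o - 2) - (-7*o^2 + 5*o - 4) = 7*o^3 + 9*o^2 - 7*o + 2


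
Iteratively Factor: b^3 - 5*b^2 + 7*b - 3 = (b - 3)*(b^2 - 2*b + 1) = (b - 3)*(b - 1)*(b - 1)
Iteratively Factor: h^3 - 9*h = (h)*(h^2 - 9) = h*(h + 3)*(h - 3)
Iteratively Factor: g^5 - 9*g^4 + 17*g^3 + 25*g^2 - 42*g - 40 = (g - 2)*(g^4 - 7*g^3 + 3*g^2 + 31*g + 20) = (g - 4)*(g - 2)*(g^3 - 3*g^2 - 9*g - 5) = (g - 5)*(g - 4)*(g - 2)*(g^2 + 2*g + 1) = (g - 5)*(g - 4)*(g - 2)*(g + 1)*(g + 1)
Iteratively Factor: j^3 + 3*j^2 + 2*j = (j)*(j^2 + 3*j + 2) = j*(j + 1)*(j + 2)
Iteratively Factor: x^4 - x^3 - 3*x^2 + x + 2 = (x + 1)*(x^3 - 2*x^2 - x + 2) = (x + 1)^2*(x^2 - 3*x + 2) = (x - 2)*(x + 1)^2*(x - 1)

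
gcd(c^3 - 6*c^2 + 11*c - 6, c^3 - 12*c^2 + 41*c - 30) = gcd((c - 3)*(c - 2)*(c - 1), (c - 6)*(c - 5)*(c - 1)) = c - 1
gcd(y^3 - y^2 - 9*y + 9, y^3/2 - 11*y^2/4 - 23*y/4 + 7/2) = 1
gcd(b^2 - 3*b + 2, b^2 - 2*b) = b - 2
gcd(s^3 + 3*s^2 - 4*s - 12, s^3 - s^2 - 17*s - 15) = s + 3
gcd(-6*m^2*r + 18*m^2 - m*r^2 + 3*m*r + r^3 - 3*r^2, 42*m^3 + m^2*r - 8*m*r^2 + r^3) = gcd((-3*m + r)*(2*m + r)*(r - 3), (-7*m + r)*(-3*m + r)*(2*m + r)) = -6*m^2 - m*r + r^2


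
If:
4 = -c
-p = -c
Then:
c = -4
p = -4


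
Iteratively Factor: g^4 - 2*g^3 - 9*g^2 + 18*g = (g)*(g^3 - 2*g^2 - 9*g + 18) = g*(g + 3)*(g^2 - 5*g + 6) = g*(g - 3)*(g + 3)*(g - 2)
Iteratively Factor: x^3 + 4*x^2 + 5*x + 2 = (x + 1)*(x^2 + 3*x + 2) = (x + 1)*(x + 2)*(x + 1)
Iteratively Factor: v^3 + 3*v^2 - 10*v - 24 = (v + 2)*(v^2 + v - 12) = (v + 2)*(v + 4)*(v - 3)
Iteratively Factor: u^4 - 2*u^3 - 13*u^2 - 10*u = (u - 5)*(u^3 + 3*u^2 + 2*u) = u*(u - 5)*(u^2 + 3*u + 2) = u*(u - 5)*(u + 2)*(u + 1)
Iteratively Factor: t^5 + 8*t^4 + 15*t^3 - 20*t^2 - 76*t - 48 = (t - 2)*(t^4 + 10*t^3 + 35*t^2 + 50*t + 24) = (t - 2)*(t + 3)*(t^3 + 7*t^2 + 14*t + 8) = (t - 2)*(t + 1)*(t + 3)*(t^2 + 6*t + 8) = (t - 2)*(t + 1)*(t + 2)*(t + 3)*(t + 4)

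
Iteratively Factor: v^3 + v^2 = (v)*(v^2 + v) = v^2*(v + 1)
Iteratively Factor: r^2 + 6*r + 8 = (r + 2)*(r + 4)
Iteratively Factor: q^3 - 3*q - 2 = (q - 2)*(q^2 + 2*q + 1) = (q - 2)*(q + 1)*(q + 1)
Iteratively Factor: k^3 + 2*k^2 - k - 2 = (k + 1)*(k^2 + k - 2) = (k - 1)*(k + 1)*(k + 2)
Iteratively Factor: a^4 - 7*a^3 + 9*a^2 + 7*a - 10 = (a - 1)*(a^3 - 6*a^2 + 3*a + 10) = (a - 2)*(a - 1)*(a^2 - 4*a - 5) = (a - 2)*(a - 1)*(a + 1)*(a - 5)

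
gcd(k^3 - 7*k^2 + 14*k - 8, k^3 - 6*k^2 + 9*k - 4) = k^2 - 5*k + 4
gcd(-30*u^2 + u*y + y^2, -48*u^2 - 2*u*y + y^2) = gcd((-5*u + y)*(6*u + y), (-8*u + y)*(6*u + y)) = 6*u + y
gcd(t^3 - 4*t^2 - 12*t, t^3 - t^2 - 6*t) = t^2 + 2*t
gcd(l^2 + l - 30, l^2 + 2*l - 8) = 1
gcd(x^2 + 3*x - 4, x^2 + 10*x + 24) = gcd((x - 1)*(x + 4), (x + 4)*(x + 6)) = x + 4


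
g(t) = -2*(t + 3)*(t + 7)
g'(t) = -4*t - 20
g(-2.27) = -6.91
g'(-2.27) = -10.92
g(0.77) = -58.59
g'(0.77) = -23.08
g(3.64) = -141.30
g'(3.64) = -34.56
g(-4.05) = 6.20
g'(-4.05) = -3.80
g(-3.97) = 5.88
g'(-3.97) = -4.12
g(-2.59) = -3.62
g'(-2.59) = -9.64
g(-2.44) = -5.11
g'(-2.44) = -10.24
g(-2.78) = -1.86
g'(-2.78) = -8.88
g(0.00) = -42.00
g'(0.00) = -20.00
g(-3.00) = 0.00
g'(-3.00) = -8.00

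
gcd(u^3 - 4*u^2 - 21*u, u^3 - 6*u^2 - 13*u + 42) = u^2 - 4*u - 21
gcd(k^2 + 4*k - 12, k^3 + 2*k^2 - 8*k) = k - 2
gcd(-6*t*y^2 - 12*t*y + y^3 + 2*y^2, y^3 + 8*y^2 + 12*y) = y^2 + 2*y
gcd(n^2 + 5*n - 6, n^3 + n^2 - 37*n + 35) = n - 1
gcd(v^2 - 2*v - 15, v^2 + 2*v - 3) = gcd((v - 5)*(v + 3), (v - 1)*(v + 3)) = v + 3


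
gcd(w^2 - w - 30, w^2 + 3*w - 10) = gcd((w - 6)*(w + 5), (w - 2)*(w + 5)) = w + 5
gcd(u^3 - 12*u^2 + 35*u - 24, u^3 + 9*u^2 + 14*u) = 1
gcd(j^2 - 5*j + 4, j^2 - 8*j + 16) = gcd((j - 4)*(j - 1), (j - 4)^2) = j - 4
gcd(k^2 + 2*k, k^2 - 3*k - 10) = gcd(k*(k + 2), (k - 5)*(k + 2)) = k + 2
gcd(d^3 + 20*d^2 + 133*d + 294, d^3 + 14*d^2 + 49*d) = d^2 + 14*d + 49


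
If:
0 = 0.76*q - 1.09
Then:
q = 1.43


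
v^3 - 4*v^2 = v^2*(v - 4)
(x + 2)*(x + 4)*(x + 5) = x^3 + 11*x^2 + 38*x + 40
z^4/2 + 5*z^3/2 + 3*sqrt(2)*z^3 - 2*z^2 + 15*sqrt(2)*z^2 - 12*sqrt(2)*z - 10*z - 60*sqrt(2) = (z/2 + 1)*(z - 2)*(z + 5)*(z + 6*sqrt(2))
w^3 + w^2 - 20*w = w*(w - 4)*(w + 5)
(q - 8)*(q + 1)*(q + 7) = q^3 - 57*q - 56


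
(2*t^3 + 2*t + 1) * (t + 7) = 2*t^4 + 14*t^3 + 2*t^2 + 15*t + 7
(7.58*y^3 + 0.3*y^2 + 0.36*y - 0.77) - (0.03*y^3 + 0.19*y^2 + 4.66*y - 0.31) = 7.55*y^3 + 0.11*y^2 - 4.3*y - 0.46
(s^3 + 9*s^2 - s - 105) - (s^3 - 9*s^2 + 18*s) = 18*s^2 - 19*s - 105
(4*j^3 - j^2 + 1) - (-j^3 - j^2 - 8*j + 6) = 5*j^3 + 8*j - 5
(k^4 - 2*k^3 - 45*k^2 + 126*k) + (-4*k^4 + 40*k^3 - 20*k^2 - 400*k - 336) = -3*k^4 + 38*k^3 - 65*k^2 - 274*k - 336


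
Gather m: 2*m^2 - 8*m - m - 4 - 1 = 2*m^2 - 9*m - 5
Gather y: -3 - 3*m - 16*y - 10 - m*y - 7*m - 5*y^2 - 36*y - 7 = -10*m - 5*y^2 + y*(-m - 52) - 20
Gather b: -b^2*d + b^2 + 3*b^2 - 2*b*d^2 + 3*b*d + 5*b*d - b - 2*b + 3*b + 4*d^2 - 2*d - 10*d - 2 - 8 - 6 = b^2*(4 - d) + b*(-2*d^2 + 8*d) + 4*d^2 - 12*d - 16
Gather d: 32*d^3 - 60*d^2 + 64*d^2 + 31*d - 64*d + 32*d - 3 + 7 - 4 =32*d^3 + 4*d^2 - d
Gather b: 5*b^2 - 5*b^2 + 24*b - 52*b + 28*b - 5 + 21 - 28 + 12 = 0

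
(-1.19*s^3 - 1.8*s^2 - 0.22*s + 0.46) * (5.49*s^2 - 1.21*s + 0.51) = -6.5331*s^5 - 8.4421*s^4 + 0.3633*s^3 + 1.8736*s^2 - 0.6688*s + 0.2346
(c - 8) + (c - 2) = 2*c - 10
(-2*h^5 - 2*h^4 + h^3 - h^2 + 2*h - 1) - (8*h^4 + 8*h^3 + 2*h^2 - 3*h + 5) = -2*h^5 - 10*h^4 - 7*h^3 - 3*h^2 + 5*h - 6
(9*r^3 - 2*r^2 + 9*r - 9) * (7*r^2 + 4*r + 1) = 63*r^5 + 22*r^4 + 64*r^3 - 29*r^2 - 27*r - 9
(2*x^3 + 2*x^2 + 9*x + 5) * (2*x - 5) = 4*x^4 - 6*x^3 + 8*x^2 - 35*x - 25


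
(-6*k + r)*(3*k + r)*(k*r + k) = -18*k^3*r - 18*k^3 - 3*k^2*r^2 - 3*k^2*r + k*r^3 + k*r^2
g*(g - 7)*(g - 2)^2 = g^4 - 11*g^3 + 32*g^2 - 28*g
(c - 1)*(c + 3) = c^2 + 2*c - 3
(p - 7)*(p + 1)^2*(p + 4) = p^4 - p^3 - 33*p^2 - 59*p - 28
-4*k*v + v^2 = v*(-4*k + v)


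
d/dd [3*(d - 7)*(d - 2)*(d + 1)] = 9*d^2 - 48*d + 15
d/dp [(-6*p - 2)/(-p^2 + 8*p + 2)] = 2*(-3*p^2 - 2*p + 2)/(p^4 - 16*p^3 + 60*p^2 + 32*p + 4)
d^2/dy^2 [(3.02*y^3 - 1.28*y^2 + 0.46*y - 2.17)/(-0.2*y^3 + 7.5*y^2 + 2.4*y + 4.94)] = (-4.44089209850063e-16*y^7 - 8.95760000000001*y^6 - 8.80799999999954*y^5 - 26.93712*y^4 + 56.3449600000002*y^3 + 221.29692*y^2 - 92.7114720000001*y - 62.417864)/(0.008*y^9 - 0.9*y^8 + 33.462*y^7 - 400.8678*y^6 - 357.084*y^5 - 948.9978*y^4 - 532.70184*y^3 - 634.4442*y^2 - 175.70592*y - 120.553784)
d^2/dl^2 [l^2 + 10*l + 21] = 2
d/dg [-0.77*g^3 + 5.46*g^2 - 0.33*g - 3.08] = -2.31*g^2 + 10.92*g - 0.33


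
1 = 1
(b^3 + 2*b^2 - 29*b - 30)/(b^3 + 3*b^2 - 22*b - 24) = (b - 5)/(b - 4)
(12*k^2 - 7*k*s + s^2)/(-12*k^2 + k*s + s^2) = (-4*k + s)/(4*k + s)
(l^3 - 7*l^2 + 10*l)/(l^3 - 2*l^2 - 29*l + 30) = l*(l^2 - 7*l + 10)/(l^3 - 2*l^2 - 29*l + 30)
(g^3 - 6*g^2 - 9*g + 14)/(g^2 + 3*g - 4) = (g^2 - 5*g - 14)/(g + 4)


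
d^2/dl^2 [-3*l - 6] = 0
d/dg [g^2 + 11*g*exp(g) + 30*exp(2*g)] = 11*g*exp(g) + 2*g + 60*exp(2*g) + 11*exp(g)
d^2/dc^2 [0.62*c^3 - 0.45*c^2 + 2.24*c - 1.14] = 3.72*c - 0.9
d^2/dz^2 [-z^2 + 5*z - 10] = -2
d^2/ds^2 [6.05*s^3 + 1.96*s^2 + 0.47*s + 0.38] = 36.3*s + 3.92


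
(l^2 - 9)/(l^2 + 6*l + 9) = (l - 3)/(l + 3)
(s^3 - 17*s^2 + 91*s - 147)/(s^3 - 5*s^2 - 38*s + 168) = (s^2 - 10*s + 21)/(s^2 + 2*s - 24)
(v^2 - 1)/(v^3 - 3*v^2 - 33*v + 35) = (v + 1)/(v^2 - 2*v - 35)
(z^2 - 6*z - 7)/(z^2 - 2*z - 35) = (z + 1)/(z + 5)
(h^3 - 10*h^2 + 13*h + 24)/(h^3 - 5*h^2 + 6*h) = (h^2 - 7*h - 8)/(h*(h - 2))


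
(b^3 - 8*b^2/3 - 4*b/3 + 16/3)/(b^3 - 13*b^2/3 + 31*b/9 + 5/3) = 3*(3*b^3 - 8*b^2 - 4*b + 16)/(9*b^3 - 39*b^2 + 31*b + 15)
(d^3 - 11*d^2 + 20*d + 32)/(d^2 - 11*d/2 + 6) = 2*(d^2 - 7*d - 8)/(2*d - 3)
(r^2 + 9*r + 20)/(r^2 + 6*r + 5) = (r + 4)/(r + 1)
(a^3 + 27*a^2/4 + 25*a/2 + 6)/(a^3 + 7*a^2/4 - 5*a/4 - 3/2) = (a + 4)/(a - 1)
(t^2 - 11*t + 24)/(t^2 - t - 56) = (t - 3)/(t + 7)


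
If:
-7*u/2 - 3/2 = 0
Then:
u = -3/7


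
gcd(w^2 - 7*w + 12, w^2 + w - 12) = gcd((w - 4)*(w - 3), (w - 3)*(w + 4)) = w - 3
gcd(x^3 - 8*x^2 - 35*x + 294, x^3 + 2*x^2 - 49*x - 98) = x - 7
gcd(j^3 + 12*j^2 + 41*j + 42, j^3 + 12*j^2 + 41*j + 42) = j^3 + 12*j^2 + 41*j + 42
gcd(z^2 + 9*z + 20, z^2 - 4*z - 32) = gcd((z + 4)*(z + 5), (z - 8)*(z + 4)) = z + 4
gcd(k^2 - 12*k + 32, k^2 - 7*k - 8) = k - 8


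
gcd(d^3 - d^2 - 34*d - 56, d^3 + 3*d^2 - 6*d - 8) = d + 4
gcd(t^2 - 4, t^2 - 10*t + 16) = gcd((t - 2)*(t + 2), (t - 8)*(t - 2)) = t - 2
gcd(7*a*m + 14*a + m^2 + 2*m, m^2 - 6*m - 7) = 1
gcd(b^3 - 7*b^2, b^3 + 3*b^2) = b^2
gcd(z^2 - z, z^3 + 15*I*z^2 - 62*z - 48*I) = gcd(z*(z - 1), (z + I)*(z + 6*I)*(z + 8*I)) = 1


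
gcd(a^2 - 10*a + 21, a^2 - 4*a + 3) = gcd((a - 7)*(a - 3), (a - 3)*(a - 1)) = a - 3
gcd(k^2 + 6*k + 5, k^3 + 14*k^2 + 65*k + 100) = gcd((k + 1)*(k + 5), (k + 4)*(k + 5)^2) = k + 5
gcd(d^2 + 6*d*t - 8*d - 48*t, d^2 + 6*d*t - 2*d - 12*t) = d + 6*t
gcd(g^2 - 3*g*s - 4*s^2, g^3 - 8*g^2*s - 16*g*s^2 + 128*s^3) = -g + 4*s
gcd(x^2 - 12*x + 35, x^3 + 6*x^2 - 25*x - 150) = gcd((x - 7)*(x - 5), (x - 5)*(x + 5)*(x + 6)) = x - 5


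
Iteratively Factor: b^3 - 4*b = (b + 2)*(b^2 - 2*b) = b*(b + 2)*(b - 2)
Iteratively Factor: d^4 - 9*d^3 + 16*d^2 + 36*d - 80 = (d + 2)*(d^3 - 11*d^2 + 38*d - 40) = (d - 4)*(d + 2)*(d^2 - 7*d + 10) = (d - 4)*(d - 2)*(d + 2)*(d - 5)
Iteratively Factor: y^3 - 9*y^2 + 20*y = (y)*(y^2 - 9*y + 20) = y*(y - 4)*(y - 5)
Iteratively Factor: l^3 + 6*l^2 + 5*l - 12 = (l + 3)*(l^2 + 3*l - 4) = (l - 1)*(l + 3)*(l + 4)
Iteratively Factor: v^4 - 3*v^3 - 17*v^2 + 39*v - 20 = (v + 4)*(v^3 - 7*v^2 + 11*v - 5) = (v - 1)*(v + 4)*(v^2 - 6*v + 5) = (v - 1)^2*(v + 4)*(v - 5)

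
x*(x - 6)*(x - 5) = x^3 - 11*x^2 + 30*x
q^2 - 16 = (q - 4)*(q + 4)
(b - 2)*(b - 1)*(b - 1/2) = b^3 - 7*b^2/2 + 7*b/2 - 1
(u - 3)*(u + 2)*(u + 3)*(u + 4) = u^4 + 6*u^3 - u^2 - 54*u - 72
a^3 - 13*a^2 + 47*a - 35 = (a - 7)*(a - 5)*(a - 1)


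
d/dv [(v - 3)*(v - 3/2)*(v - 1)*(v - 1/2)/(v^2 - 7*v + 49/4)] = 2*(8*v^4 - 80*v^3 + 252*v^2 - 293*v + 108)/(8*v^3 - 84*v^2 + 294*v - 343)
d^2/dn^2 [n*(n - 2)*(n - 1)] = 6*n - 6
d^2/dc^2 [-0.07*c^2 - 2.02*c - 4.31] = -0.140000000000000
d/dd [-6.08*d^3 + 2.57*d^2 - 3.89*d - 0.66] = -18.24*d^2 + 5.14*d - 3.89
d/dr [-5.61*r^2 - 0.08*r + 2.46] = -11.22*r - 0.08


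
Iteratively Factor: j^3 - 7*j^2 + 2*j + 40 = (j + 2)*(j^2 - 9*j + 20) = (j - 4)*(j + 2)*(j - 5)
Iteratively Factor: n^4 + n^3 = (n + 1)*(n^3) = n*(n + 1)*(n^2) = n^2*(n + 1)*(n)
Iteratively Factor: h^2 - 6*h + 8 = (h - 2)*(h - 4)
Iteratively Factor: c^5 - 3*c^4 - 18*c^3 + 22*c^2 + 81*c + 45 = (c + 1)*(c^4 - 4*c^3 - 14*c^2 + 36*c + 45) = (c - 5)*(c + 1)*(c^3 + c^2 - 9*c - 9) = (c - 5)*(c + 1)*(c + 3)*(c^2 - 2*c - 3) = (c - 5)*(c + 1)^2*(c + 3)*(c - 3)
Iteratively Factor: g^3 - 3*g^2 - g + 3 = (g - 3)*(g^2 - 1) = (g - 3)*(g - 1)*(g + 1)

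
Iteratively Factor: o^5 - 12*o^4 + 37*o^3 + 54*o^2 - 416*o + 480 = (o - 4)*(o^4 - 8*o^3 + 5*o^2 + 74*o - 120) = (o - 4)^2*(o^3 - 4*o^2 - 11*o + 30) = (o - 4)^2*(o + 3)*(o^2 - 7*o + 10) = (o - 4)^2*(o - 2)*(o + 3)*(o - 5)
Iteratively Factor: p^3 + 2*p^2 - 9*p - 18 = (p - 3)*(p^2 + 5*p + 6) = (p - 3)*(p + 3)*(p + 2)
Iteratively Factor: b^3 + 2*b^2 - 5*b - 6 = (b + 3)*(b^2 - b - 2) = (b + 1)*(b + 3)*(b - 2)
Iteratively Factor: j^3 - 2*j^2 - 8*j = (j - 4)*(j^2 + 2*j) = (j - 4)*(j + 2)*(j)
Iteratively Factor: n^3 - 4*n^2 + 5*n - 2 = (n - 2)*(n^2 - 2*n + 1) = (n - 2)*(n - 1)*(n - 1)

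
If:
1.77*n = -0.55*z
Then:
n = -0.310734463276836*z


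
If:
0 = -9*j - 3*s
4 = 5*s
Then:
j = -4/15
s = 4/5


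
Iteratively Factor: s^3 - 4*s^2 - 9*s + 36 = (s + 3)*(s^2 - 7*s + 12) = (s - 3)*(s + 3)*(s - 4)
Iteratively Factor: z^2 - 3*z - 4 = (z + 1)*(z - 4)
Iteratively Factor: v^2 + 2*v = (v)*(v + 2)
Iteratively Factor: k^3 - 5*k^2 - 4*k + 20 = (k - 5)*(k^2 - 4) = (k - 5)*(k + 2)*(k - 2)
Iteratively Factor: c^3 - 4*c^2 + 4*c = (c - 2)*(c^2 - 2*c) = c*(c - 2)*(c - 2)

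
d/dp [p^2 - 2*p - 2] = 2*p - 2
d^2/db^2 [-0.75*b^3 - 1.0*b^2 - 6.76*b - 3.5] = -4.5*b - 2.0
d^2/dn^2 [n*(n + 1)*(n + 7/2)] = 6*n + 9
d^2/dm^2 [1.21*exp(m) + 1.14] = 1.21*exp(m)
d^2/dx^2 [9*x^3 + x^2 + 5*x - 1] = 54*x + 2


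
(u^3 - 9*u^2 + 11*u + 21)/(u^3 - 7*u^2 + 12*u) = (u^2 - 6*u - 7)/(u*(u - 4))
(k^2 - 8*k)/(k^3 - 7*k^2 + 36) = k*(k - 8)/(k^3 - 7*k^2 + 36)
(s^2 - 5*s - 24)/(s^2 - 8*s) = (s + 3)/s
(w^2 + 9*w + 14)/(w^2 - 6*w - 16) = (w + 7)/(w - 8)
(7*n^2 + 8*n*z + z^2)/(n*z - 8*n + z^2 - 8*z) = (7*n + z)/(z - 8)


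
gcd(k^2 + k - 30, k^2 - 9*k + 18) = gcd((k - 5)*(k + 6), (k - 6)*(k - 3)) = 1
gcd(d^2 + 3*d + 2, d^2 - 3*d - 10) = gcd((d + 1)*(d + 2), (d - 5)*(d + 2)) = d + 2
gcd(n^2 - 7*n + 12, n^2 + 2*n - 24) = n - 4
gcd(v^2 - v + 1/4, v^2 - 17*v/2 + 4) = v - 1/2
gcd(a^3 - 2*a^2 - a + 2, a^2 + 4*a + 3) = a + 1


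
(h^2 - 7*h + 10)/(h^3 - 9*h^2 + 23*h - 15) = (h - 2)/(h^2 - 4*h + 3)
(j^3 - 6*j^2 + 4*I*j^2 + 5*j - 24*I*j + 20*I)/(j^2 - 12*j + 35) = (j^2 + j*(-1 + 4*I) - 4*I)/(j - 7)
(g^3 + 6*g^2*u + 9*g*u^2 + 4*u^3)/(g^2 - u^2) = (-g^2 - 5*g*u - 4*u^2)/(-g + u)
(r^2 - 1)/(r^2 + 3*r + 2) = (r - 1)/(r + 2)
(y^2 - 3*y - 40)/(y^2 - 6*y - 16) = (y + 5)/(y + 2)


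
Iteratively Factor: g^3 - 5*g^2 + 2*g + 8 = (g - 4)*(g^2 - g - 2) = (g - 4)*(g + 1)*(g - 2)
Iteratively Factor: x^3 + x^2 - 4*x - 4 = (x - 2)*(x^2 + 3*x + 2) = (x - 2)*(x + 2)*(x + 1)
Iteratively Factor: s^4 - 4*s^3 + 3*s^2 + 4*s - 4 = (s - 2)*(s^3 - 2*s^2 - s + 2) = (s - 2)*(s + 1)*(s^2 - 3*s + 2) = (s - 2)^2*(s + 1)*(s - 1)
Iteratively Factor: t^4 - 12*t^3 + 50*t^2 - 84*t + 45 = (t - 3)*(t^3 - 9*t^2 + 23*t - 15) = (t - 5)*(t - 3)*(t^2 - 4*t + 3) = (t - 5)*(t - 3)^2*(t - 1)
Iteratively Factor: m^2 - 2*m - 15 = (m + 3)*(m - 5)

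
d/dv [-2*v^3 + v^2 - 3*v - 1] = -6*v^2 + 2*v - 3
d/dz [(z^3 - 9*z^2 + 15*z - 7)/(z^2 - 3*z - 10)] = (z^4 - 6*z^3 - 18*z^2 + 194*z - 171)/(z^4 - 6*z^3 - 11*z^2 + 60*z + 100)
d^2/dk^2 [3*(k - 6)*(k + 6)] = 6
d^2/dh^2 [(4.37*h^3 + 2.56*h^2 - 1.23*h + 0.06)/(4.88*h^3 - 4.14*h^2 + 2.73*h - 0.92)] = (4.54747350886464e-13*h^7 + 298.505696*h^6 - 525.0636*h^5 + 197.048544*h^4 + 221.838578*h^3 - 179.657496*h^2 + 47.849016*h - 1.407676)/(116.214272*h^9 - 295.774848*h^8 + 445.96368*h^7 - 467.614104*h^6 + 361.005444*h^5 - 213.409962*h^4 + 95.125857*h^3 - 31.082292*h^2 + 6.932016*h - 0.778688)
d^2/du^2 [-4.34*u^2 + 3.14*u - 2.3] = -8.68000000000000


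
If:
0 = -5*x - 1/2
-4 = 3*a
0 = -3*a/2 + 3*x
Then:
No Solution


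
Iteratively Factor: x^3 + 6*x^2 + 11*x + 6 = (x + 1)*(x^2 + 5*x + 6) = (x + 1)*(x + 3)*(x + 2)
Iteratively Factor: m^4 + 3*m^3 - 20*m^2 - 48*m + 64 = (m - 1)*(m^3 + 4*m^2 - 16*m - 64) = (m - 1)*(m + 4)*(m^2 - 16) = (m - 4)*(m - 1)*(m + 4)*(m + 4)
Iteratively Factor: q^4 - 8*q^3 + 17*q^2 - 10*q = (q)*(q^3 - 8*q^2 + 17*q - 10) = q*(q - 2)*(q^2 - 6*q + 5) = q*(q - 2)*(q - 1)*(q - 5)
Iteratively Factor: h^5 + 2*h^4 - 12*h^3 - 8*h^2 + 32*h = (h - 2)*(h^4 + 4*h^3 - 4*h^2 - 16*h) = h*(h - 2)*(h^3 + 4*h^2 - 4*h - 16) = h*(h - 2)*(h + 2)*(h^2 + 2*h - 8) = h*(h - 2)*(h + 2)*(h + 4)*(h - 2)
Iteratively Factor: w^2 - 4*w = (w)*(w - 4)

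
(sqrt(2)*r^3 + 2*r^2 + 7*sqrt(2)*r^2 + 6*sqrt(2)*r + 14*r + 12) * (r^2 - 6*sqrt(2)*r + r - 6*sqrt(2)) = sqrt(2)*r^5 - 10*r^4 + 8*sqrt(2)*r^4 - 80*r^3 + sqrt(2)*r^3 - 130*r^2 - 90*sqrt(2)*r^2 - 156*sqrt(2)*r - 60*r - 72*sqrt(2)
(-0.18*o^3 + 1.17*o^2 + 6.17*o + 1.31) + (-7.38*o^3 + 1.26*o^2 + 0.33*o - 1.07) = -7.56*o^3 + 2.43*o^2 + 6.5*o + 0.24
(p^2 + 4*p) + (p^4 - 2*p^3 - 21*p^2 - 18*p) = p^4 - 2*p^3 - 20*p^2 - 14*p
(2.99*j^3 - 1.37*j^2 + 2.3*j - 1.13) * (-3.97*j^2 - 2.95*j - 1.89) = -11.8703*j^5 - 3.3816*j^4 - 10.7406*j^3 + 0.290399999999999*j^2 - 1.0135*j + 2.1357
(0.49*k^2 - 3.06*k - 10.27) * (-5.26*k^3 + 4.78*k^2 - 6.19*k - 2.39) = -2.5774*k^5 + 18.4378*k^4 + 36.3603*k^3 - 31.3203*k^2 + 70.8847*k + 24.5453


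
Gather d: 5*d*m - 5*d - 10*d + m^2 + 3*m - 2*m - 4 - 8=d*(5*m - 15) + m^2 + m - 12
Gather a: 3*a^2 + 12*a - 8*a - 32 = 3*a^2 + 4*a - 32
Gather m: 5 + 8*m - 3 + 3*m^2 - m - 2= 3*m^2 + 7*m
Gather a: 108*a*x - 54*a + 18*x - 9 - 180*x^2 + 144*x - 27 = a*(108*x - 54) - 180*x^2 + 162*x - 36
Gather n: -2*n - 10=-2*n - 10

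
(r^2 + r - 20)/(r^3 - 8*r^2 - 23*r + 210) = (r - 4)/(r^2 - 13*r + 42)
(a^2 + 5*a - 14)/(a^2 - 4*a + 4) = (a + 7)/(a - 2)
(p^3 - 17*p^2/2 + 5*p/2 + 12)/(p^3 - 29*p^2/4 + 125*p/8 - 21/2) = 4*(p^2 - 7*p - 8)/(4*p^2 - 23*p + 28)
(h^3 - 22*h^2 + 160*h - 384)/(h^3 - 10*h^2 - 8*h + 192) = (h - 8)/(h + 4)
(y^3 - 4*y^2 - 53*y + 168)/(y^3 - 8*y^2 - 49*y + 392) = (y - 3)/(y - 7)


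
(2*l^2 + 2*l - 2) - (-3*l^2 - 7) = 5*l^2 + 2*l + 5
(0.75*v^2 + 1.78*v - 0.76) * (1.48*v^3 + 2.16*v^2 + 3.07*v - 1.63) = 1.11*v^5 + 4.2544*v^4 + 5.0225*v^3 + 2.6005*v^2 - 5.2346*v + 1.2388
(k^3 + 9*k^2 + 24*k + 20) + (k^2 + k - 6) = k^3 + 10*k^2 + 25*k + 14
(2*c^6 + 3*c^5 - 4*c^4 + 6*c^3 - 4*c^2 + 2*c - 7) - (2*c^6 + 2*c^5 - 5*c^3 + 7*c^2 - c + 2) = c^5 - 4*c^4 + 11*c^3 - 11*c^2 + 3*c - 9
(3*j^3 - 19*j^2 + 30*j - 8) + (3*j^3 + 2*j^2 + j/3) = 6*j^3 - 17*j^2 + 91*j/3 - 8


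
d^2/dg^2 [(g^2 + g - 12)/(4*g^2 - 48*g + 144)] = (13*g + 12)/(2*(g^4 - 24*g^3 + 216*g^2 - 864*g + 1296))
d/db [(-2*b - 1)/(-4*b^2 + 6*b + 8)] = (-4*b^2 - 4*b - 5)/(2*(4*b^4 - 12*b^3 - 7*b^2 + 24*b + 16))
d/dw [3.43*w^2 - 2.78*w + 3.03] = 6.86*w - 2.78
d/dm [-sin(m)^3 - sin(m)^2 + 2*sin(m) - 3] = (-3*sin(m)^2 - 2*sin(m) + 2)*cos(m)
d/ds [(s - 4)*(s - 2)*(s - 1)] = 3*s^2 - 14*s + 14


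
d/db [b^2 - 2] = 2*b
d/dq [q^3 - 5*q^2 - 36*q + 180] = 3*q^2 - 10*q - 36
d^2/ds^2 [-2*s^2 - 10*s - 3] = -4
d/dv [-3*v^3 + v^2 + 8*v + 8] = -9*v^2 + 2*v + 8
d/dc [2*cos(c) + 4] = -2*sin(c)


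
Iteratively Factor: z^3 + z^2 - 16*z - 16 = (z - 4)*(z^2 + 5*z + 4) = (z - 4)*(z + 4)*(z + 1)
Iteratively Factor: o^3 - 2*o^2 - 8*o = (o)*(o^2 - 2*o - 8) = o*(o - 4)*(o + 2)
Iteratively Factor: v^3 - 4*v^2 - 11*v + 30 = (v - 2)*(v^2 - 2*v - 15) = (v - 2)*(v + 3)*(v - 5)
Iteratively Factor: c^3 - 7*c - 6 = (c + 2)*(c^2 - 2*c - 3) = (c + 1)*(c + 2)*(c - 3)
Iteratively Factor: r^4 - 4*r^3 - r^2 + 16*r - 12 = (r - 2)*(r^3 - 2*r^2 - 5*r + 6) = (r - 2)*(r - 1)*(r^2 - r - 6) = (r - 2)*(r - 1)*(r + 2)*(r - 3)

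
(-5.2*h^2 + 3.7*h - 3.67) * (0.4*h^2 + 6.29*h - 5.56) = -2.08*h^4 - 31.228*h^3 + 50.717*h^2 - 43.6563*h + 20.4052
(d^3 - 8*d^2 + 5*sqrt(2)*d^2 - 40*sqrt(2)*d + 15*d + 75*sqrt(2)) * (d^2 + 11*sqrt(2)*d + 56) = d^5 - 8*d^4 + 16*sqrt(2)*d^4 - 128*sqrt(2)*d^3 + 181*d^3 - 1328*d^2 + 520*sqrt(2)*d^2 - 2240*sqrt(2)*d + 2490*d + 4200*sqrt(2)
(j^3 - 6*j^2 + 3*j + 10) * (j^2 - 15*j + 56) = j^5 - 21*j^4 + 149*j^3 - 371*j^2 + 18*j + 560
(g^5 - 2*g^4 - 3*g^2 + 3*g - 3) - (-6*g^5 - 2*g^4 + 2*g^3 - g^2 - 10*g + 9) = 7*g^5 - 2*g^3 - 2*g^2 + 13*g - 12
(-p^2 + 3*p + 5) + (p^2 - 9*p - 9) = -6*p - 4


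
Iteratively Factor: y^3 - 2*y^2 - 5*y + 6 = (y - 3)*(y^2 + y - 2) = (y - 3)*(y - 1)*(y + 2)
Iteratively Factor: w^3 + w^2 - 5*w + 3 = (w - 1)*(w^2 + 2*w - 3) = (w - 1)*(w + 3)*(w - 1)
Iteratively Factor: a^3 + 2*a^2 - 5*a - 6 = (a + 1)*(a^2 + a - 6) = (a + 1)*(a + 3)*(a - 2)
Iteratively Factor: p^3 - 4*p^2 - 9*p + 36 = (p - 3)*(p^2 - p - 12) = (p - 4)*(p - 3)*(p + 3)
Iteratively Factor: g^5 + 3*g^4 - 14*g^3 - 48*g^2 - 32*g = (g + 1)*(g^4 + 2*g^3 - 16*g^2 - 32*g) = (g + 1)*(g + 2)*(g^3 - 16*g) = (g - 4)*(g + 1)*(g + 2)*(g^2 + 4*g) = (g - 4)*(g + 1)*(g + 2)*(g + 4)*(g)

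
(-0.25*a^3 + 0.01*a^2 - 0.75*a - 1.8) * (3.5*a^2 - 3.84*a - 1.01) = -0.875*a^5 + 0.995*a^4 - 2.4109*a^3 - 3.4301*a^2 + 7.6695*a + 1.818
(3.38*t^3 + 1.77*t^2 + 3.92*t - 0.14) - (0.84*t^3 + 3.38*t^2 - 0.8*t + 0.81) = 2.54*t^3 - 1.61*t^2 + 4.72*t - 0.95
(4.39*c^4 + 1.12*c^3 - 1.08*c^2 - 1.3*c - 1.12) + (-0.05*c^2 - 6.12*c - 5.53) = 4.39*c^4 + 1.12*c^3 - 1.13*c^2 - 7.42*c - 6.65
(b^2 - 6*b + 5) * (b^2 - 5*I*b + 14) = b^4 - 6*b^3 - 5*I*b^3 + 19*b^2 + 30*I*b^2 - 84*b - 25*I*b + 70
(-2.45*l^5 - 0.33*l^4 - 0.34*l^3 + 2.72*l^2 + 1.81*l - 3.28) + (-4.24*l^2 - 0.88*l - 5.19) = -2.45*l^5 - 0.33*l^4 - 0.34*l^3 - 1.52*l^2 + 0.93*l - 8.47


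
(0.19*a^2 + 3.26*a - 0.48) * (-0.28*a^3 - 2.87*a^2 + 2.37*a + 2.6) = -0.0532*a^5 - 1.4581*a^4 - 8.7715*a^3 + 9.5978*a^2 + 7.3384*a - 1.248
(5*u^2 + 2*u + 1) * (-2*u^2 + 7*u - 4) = -10*u^4 + 31*u^3 - 8*u^2 - u - 4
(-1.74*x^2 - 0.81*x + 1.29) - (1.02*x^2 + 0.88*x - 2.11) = -2.76*x^2 - 1.69*x + 3.4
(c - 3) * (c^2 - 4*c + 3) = c^3 - 7*c^2 + 15*c - 9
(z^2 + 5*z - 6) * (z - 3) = z^3 + 2*z^2 - 21*z + 18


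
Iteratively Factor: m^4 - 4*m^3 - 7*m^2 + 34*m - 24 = (m - 4)*(m^3 - 7*m + 6) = (m - 4)*(m + 3)*(m^2 - 3*m + 2) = (m - 4)*(m - 1)*(m + 3)*(m - 2)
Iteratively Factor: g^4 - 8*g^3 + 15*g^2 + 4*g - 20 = (g + 1)*(g^3 - 9*g^2 + 24*g - 20) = (g - 5)*(g + 1)*(g^2 - 4*g + 4) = (g - 5)*(g - 2)*(g + 1)*(g - 2)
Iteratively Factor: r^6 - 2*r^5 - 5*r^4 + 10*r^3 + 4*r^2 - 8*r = (r - 1)*(r^5 - r^4 - 6*r^3 + 4*r^2 + 8*r) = (r - 1)*(r + 1)*(r^4 - 2*r^3 - 4*r^2 + 8*r) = (r - 1)*(r + 1)*(r + 2)*(r^3 - 4*r^2 + 4*r) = (r - 2)*(r - 1)*(r + 1)*(r + 2)*(r^2 - 2*r) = (r - 2)^2*(r - 1)*(r + 1)*(r + 2)*(r)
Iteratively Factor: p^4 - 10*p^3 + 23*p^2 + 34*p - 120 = (p - 3)*(p^3 - 7*p^2 + 2*p + 40) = (p - 4)*(p - 3)*(p^2 - 3*p - 10) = (p - 4)*(p - 3)*(p + 2)*(p - 5)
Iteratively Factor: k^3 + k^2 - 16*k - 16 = (k - 4)*(k^2 + 5*k + 4) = (k - 4)*(k + 1)*(k + 4)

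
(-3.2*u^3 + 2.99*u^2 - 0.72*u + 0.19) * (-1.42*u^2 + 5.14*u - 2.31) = 4.544*u^5 - 20.6938*u^4 + 23.783*u^3 - 10.8775*u^2 + 2.6398*u - 0.4389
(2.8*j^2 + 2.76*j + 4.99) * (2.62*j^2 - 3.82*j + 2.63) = 7.336*j^4 - 3.4648*j^3 + 9.8946*j^2 - 11.803*j + 13.1237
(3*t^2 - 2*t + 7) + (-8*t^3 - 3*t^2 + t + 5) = -8*t^3 - t + 12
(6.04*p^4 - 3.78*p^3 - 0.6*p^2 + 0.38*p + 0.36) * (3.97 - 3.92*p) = -23.6768*p^5 + 38.7964*p^4 - 12.6546*p^3 - 3.8716*p^2 + 0.0974000000000002*p + 1.4292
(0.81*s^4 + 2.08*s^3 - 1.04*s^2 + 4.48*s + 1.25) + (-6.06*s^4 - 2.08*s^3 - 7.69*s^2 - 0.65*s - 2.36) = -5.25*s^4 - 8.73*s^2 + 3.83*s - 1.11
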